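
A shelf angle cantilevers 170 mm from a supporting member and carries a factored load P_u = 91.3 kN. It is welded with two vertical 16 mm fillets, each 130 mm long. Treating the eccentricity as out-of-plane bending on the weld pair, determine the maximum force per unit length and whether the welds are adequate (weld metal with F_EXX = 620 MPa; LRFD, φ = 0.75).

f_max ≈ 2780 N/mm; adequate

L_w = 2 × 130 = 260 mm; section modulus (unit throat) S = 2 × L²/6 = 5633 mm².
Direct shear f_v = P/L_w = 91.3×10³/260 = 351.2 N/mm.
Moment M = P × e = 91.3×10³ × 170 = 15521000 N·mm; bending f_b = M/S = 2755 N/mm.
f_max = √(f_v² + f_b²) = √(351.2² + 2755²) = 2777 N/mm.
φr_n = 0.75 × 0.6 × 620 × (0.707 × 16) = 3156 N/mm → adequate.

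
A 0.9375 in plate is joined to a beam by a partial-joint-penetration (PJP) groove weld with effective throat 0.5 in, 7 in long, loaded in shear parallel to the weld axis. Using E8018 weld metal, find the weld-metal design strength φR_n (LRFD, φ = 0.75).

φR_n ≈ 126 kip

E80XX → F_EXX = 80 ksi.
Effective throat (given) t_e = 0.5 in.
A_we = 0.5 × 7 = 3.5 in².
F_nw = 0.6 F_EXX = 48 ksi.
φR_n = 0.75 × 48 × 3.5 = 126 kip.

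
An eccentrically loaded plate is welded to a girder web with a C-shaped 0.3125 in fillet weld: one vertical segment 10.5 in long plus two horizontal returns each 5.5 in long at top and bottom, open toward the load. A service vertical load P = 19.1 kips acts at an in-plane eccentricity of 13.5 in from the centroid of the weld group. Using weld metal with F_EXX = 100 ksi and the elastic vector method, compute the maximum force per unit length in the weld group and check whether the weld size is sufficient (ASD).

Total weld length L_w = 21.5 in. Treat welds as unit-width lines.
Centroid: x̄ = 2×5.5×2.75 / 21.5 = 1.407 in from the vertical weld.
Polar moment about centroid: J = I_x + I_y = [10.5³/12 + 2×5.5×5.25²] + [10.5×1.407² + 2(5.5³/12 + 5.5×1.343²)] = 468 in³.
Direct shear f_v = P/L_w = 19.1 / 21.5 = 0.8884 kip/in (vertical).
Torsion M = P·e = 19.1 × 13.5 = 257.85 kip·in.
Critical point at (x, y) = (4.093, 5.25) from centroid. f_tx = M·y/J = 2.892 kip/in; f_ty = M·x/J = 2.255 kip/in.
Resultant f_max = √[f_tx² + (f_v + f_ty)²] = √[2.892² + (0.8884 + 2.255)²] = 4.272 kip/in.
Capacity per unit length: r_n/Ω = (1/2.0) × 0.6 × 100 × (0.707 × 0.3125) = 6.628 kip/in.
4.272 ≤ 6.628 → adequate.

f_max ≈ 4.27 kip/in; adequate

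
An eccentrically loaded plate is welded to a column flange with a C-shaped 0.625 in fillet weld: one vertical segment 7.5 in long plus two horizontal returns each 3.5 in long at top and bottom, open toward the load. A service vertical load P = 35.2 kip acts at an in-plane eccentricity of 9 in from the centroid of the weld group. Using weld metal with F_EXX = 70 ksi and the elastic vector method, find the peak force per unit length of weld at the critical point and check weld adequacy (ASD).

Total weld length L_w = 14.5 in. Treat welds as unit-width lines.
Centroid: x̄ = 2×3.5×1.75 / 14.5 = 0.8448 in from the vertical weld.
Polar moment about centroid: J = I_x + I_y = [7.5³/12 + 2×3.5×3.75²] + [7.5×0.8448² + 2(3.5³/12 + 3.5×0.9052²)] = 151.8 in³.
Direct shear f_v = P/L_w = 35.2 / 14.5 = 2.428 kip/in (vertical).
Torsion M = P·e = 35.2 × 9 = 316.8 kip·in.
Critical point at (x, y) = (2.655, 3.75) from centroid. f_tx = M·y/J = 7.825 kip/in; f_ty = M·x/J = 5.54 kip/in.
Resultant f_max = √[f_tx² + (f_v + f_ty)²] = √[7.825² + (2.428 + 5.54)²] = 11.17 kip/in.
Capacity per unit length: r_n/Ω = (1/2.0) × 0.6 × 70 × (0.707 × 0.625) = 9.279 kip/in.
11.17 > 9.279 → NOT adequate.

f_max ≈ 11.2 kip/in; NOT adequate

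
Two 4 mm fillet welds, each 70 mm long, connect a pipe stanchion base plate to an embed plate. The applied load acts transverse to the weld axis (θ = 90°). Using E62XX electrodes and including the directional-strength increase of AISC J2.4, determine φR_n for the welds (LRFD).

φR_n ≈ 166 kN

E62XX → F_EXX = 620 MPa.
t_e = 0.707 × 4 = 2.828 mm; A_we = 2.828 × 140 = 395.9 mm².
Directional factor: 1.0 + 0.5 sin^1.5(90°) = 1.5.
F_nw = 0.6 × 620 × 1.5 = 558 MPa.
φR_n = 0.75 × 558 × 395.9 × 10⁻³ = 165.7 kN.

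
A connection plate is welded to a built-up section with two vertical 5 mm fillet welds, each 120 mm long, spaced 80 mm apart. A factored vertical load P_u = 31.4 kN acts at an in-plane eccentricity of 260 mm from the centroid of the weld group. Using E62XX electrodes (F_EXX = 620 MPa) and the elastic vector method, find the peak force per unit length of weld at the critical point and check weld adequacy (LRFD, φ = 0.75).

f_max ≈ 955 N/mm; adequate

Total weld length L_w = 240 mm. Treat welds as unit-width lines.
Polar moment about centroid: J = 2[d³/12 + d(b/2)²] = 2[120³/12 + 120×40²] = 672000 mm³.
Direct shear f_v = P/L_w = 31.4×10³ / 240 = 130.8 N/mm (vertical).
Torsion M = P·e = 31.4×10³ × 260 = 8164000 N·mm.
Critical point at (x, y) = (40, 60) from centroid. f_tx = M·y/J = 728.9 N/mm; f_ty = M·x/J = 486 N/mm.
Resultant f_max = √[f_tx² + (f_v + f_ty)²] = √[728.9² + (130.8 + 486)²] = 954.9 N/mm.
Capacity per unit length: φr_n = 0.75 × 0.6 × 620 × (0.707 × 5) = 986.3 N/mm.
954.9 ≤ 986.3 → adequate.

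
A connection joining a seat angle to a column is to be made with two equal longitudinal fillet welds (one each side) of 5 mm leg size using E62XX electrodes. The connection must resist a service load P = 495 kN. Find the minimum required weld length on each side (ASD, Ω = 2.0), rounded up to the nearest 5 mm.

L = 380 mm on each side

E62XX → F_EXX = 620 MPa.
Throat t_e = 0.707 × 5 = 3.535 mm.
r_n/Ω = (0.6 × 620 × 3.535) / 2.0 = 657.5 N/mm = 0.6575 kN/mm.
L_req = P / (r_n/Ω) = 495 / 0.6575 = 752.8 mm total.
Per side: 752.8 / 2 = 376.4 mm.
Round up → use L = 380 mm on each side.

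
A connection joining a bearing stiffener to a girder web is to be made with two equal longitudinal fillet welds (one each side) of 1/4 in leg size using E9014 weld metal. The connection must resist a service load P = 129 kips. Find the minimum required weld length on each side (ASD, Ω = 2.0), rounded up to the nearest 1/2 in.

E90XX → F_EXX = 90 ksi.
Throat t_e = 0.707 × 0.25 = 0.1767 in.
r_n/Ω = (0.6 × 90 × 0.1767) / 2.0 = 4.772 kip/in.
L_req = P / (r_n/Ω) = 129 / 4.772 = 27.03 in total.
Per side: 27.03 / 2 = 13.52 in.
Round up → use L = 14 in on each side.

L = 14 in on each side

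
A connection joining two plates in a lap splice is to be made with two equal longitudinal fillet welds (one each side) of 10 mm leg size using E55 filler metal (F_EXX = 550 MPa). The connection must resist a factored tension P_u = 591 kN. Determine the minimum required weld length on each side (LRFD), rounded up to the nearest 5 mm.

Throat t_e = 0.707 × 10 = 7.07 mm.
φr_n = 0.75 × 0.6 × 550 × 7.07 × 10⁻³ = 1.75 kN/mm.
L_req = P_u / φr_n = 591 / 1.75 = 337.7 mm total.
Per side: 337.7 / 2 = 168.9 mm.
Round up → use L = 170 mm on each side.

L = 170 mm on each side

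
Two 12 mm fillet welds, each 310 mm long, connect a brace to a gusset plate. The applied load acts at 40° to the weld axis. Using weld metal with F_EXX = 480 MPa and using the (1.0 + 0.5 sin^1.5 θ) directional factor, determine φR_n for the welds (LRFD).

t_e = 0.707 × 12 = 8.484 mm; A_we = 8.484 × 620 = 5260 mm².
Directional factor: 1.0 + 0.5 sin^1.5(40°) = 1.258.
F_nw = 0.6 × 480 × 1.258 = 362.2 MPa.
φR_n = 0.75 × 362.2 × 5260 × 10⁻³ = 1429 kN.

φR_n ≈ 1430 kN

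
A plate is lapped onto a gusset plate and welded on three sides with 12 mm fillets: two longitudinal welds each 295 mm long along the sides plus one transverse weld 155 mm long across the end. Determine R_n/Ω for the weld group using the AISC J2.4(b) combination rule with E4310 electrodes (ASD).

R_n/Ω ≈ 815 kN

E43XX → F_EXX = 430 MPa.
t_e = 0.707 × 12 = 8.484 mm.
R_nwl = 0.6 × 430 × 8.484 × 590 × 10⁻³ = 1291 kN (longitudinal, 2 welds).
R_nwt = 0.6 × 430 × 8.484 × 155 × 10⁻³ = 339.3 kN (transverse, base value).
(i) R_nwl + R_nwt = 1631 kN; (ii) 0.85 R_nwl + 1.5 R_nwt = 1607 kN.
R_n = max = 1631 kN [governs: (i)]; R_n/Ω = 815.4 kN.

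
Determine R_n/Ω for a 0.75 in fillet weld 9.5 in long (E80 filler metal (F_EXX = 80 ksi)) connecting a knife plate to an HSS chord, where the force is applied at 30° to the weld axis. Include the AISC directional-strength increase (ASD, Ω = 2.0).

t_e = 0.707 × 0.75 = 0.5302 in; A_we = 0.5302 × 9.5 = 5.037 in².
Directional factor: 1.0 + 0.5 sin^1.5(30°) = 1.177.
F_nw = 0.6 × 80 × 1.177 = 56.49 ksi.
R_n/Ω = (56.49 × 5.037) / 2.0 = 142.3 kips.

R_n/Ω ≈ 142 kips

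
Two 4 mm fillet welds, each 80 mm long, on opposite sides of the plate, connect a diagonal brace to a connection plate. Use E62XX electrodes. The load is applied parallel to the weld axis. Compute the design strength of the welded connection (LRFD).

φR_n ≈ 126 kN

E62XX → F_EXX = 620 MPa.
Effective throat t_e = 0.707 × 4 = 2.828 mm.
Total length L = 160 mm; A_we = 2.828 × 160 = 452.5 mm².
F_nw = 0.6 F_EXX = 0.6 × 620 = 372 MPa.
φR_n = 0.75 × 372 × 452.5 × 10⁻³ = 126.2 kN.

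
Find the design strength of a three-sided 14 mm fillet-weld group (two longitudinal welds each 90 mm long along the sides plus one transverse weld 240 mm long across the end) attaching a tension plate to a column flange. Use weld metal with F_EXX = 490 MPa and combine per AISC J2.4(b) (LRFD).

t_e = 0.707 × 14 = 9.898 mm.
R_nwl = 0.6 × 490 × 9.898 × 180 × 10⁻³ = 523.8 kN (longitudinal, 2 welds).
R_nwt = 0.6 × 490 × 9.898 × 240 × 10⁻³ = 698.4 kN (transverse, base value).
(i) R_nwl + R_nwt = 1222 kN; (ii) 0.85 R_nwl + 1.5 R_nwt = 1493 kN.
R_n = max = 1493 kN [governs: (ii)]; φR_n = 1120 kN.

φR_n ≈ 1120 kN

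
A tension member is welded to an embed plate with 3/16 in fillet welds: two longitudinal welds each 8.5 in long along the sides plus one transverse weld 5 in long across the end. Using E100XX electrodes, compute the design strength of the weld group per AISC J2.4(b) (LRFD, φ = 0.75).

φR_n ≈ 131 kip

E100XX → F_EXX = 100 ksi.
t_e = 0.707 × 0.1875 = 0.1326 in.
R_nwl = 0.6 × 100 × 0.1326 × 17 = 135.2 kip (longitudinal, 2 welds).
R_nwt = 0.6 × 100 × 0.1326 × 5 = 39.77 kip (transverse, base value).
(i) R_nwl + R_nwt = 175 kip; (ii) 0.85 R_nwl + 1.5 R_nwt = 174.6 kip.
R_n = max = 175 kip [governs: (i)]; φR_n = 131.2 kip.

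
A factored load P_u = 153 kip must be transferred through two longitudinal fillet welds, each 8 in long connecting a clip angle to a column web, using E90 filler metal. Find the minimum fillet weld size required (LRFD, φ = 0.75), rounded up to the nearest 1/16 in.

E90XX → F_EXX = 90 ksi.
Total weld length L = 16 in.
Required throat t_e = P_u / (φ × 0.6 F_EXX × L) = 153 / (0.75 × 0.6 × 90 × 16) = 0.2361 in.
Required leg w = t_e / 0.707 = 0.334 in → use 3/8 in.

w = 3/8 in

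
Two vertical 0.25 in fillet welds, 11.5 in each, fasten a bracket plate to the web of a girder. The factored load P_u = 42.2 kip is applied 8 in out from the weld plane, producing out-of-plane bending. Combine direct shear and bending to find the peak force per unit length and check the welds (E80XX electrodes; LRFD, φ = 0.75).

f_max ≈ 7.87 kip/in; NOT adequate

E80XX → F_EXX = 80 ksi.
L_w = 2 × 11.5 = 23 in; section modulus (unit throat) S = 2 × L²/6 = 44.08 in².
Direct shear f_v = P/L_w = 42.2/23 = 1.835 kip/in.
Moment M = P × e = 42.2 × 8 = 337.6 kip·in; bending f_b = M/S = 7.658 kip/in.
f_max = √(f_v² + f_b²) = √(1.835² + 7.658²) = 7.875 kip/in.
φr_n = 0.75 × 0.6 × 80 × (0.707 × 0.25) = 6.363 kip/in → NOT adequate.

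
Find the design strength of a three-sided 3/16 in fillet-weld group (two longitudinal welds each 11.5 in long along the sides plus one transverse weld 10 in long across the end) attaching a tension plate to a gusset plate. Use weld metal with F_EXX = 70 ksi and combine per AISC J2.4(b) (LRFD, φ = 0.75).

t_e = 0.707 × 0.1875 = 0.1326 in.
R_nwl = 0.6 × 70 × 0.1326 × 23 = 128.1 kip (longitudinal, 2 welds).
R_nwt = 0.6 × 70 × 0.1326 × 10 = 55.68 kip (transverse, base value).
(i) R_nwl + R_nwt = 183.7 kip; (ii) 0.85 R_nwl + 1.5 R_nwt = 192.4 kip.
R_n = max = 192.4 kip [governs: (ii)]; φR_n = 144.3 kip.

φR_n ≈ 144 kip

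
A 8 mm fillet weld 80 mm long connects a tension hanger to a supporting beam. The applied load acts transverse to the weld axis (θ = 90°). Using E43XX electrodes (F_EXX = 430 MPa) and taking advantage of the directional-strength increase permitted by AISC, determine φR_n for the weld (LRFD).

t_e = 0.707 × 8 = 5.656 mm; A_we = 5.656 × 80 = 452.5 mm².
Directional factor: 1.0 + 0.5 sin^1.5(90°) = 1.5.
F_nw = 0.6 × 430 × 1.5 = 387 MPa.
φR_n = 0.75 × 387 × 452.5 × 10⁻³ = 131.3 kN.

φR_n ≈ 131 kN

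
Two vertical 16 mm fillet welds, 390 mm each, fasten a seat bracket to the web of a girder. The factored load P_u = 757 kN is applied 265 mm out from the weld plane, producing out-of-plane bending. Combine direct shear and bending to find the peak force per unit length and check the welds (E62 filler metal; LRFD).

E62XX → F_EXX = 620 MPa.
L_w = 2 × 390 = 780 mm; section modulus (unit throat) S = 2 × L²/6 = 50700 mm².
Direct shear f_v = P/L_w = 757×10³/780 = 970.5 N/mm.
Moment M = P × e = 757×10³ × 265 = 200600000 N·mm; bending f_b = M/S = 3957 N/mm.
f_max = √(f_v² + f_b²) = √(970.5² + 3957²) = 4074 N/mm.
φr_n = 0.75 × 0.6 × 620 × (0.707 × 16) = 3156 N/mm → NOT adequate.

f_max ≈ 4070 N/mm; NOT adequate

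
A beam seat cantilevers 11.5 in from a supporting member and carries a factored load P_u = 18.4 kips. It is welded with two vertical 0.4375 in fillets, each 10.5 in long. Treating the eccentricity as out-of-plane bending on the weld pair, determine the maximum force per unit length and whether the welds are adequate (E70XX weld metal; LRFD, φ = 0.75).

f_max ≈ 5.82 kip/in; adequate

E70XX → F_EXX = 70 ksi.
L_w = 2 × 10.5 = 21 in; section modulus (unit throat) S = 2 × L²/6 = 36.75 in².
Direct shear f_v = P/L_w = 18.4/21 = 0.8762 kip/in.
Moment M = P × e = 18.4 × 11.5 = 211.6 kip·in; bending f_b = M/S = 5.758 kip/in.
f_max = √(f_v² + f_b²) = √(0.8762² + 5.758²) = 5.824 kip/in.
φr_n = 0.75 × 0.6 × 70 × (0.707 × 0.4375) = 9.743 kip/in → adequate.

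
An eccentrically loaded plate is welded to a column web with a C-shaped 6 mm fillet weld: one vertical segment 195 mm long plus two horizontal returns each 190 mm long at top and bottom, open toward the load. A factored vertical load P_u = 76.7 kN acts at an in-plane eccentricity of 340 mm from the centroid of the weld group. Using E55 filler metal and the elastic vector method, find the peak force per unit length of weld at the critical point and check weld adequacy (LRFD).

E55XX → F_EXX = 550 MPa.
Total weld length L_w = 575 mm. Treat welds as unit-width lines.
Centroid: x̄ = 2×190×95 / 575 = 62.78 mm from the vertical weld.
Polar moment about centroid: J = I_x + I_y = [195³/12 + 2×190×97.5²] + [195×62.78² + 2(190³/12 + 190×32.22²)] = 6536000 mm³.
Direct shear f_v = P/L_w = 76.7×10³ / 575 = 133.4 N/mm (vertical).
Torsion M = P·e = 76.7×10³ × 340 = 26078000 N·mm.
Critical point at (x, y) = (127.2, 97.5) from centroid. f_tx = M·y/J = 389 N/mm; f_ty = M·x/J = 507.5 N/mm.
Resultant f_max = √[f_tx² + (f_v + f_ty)²] = √[389² + (133.4 + 507.5)²] = 749.7 N/mm.
Capacity per unit length: φr_n = 0.75 × 0.6 × 550 × (0.707 × 6) = 1050 N/mm.
749.7 ≤ 1050 → adequate.

f_max ≈ 750 N/mm; adequate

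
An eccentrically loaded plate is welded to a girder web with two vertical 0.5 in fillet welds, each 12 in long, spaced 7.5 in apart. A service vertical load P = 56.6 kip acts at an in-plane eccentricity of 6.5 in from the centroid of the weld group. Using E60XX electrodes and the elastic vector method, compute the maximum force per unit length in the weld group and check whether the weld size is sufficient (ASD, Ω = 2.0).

E60XX → F_EXX = 60 ksi.
Total weld length L_w = 24 in. Treat welds as unit-width lines.
Polar moment about centroid: J = 2[d³/12 + d(b/2)²] = 2[12³/12 + 12×3.75²] = 625.5 in³.
Direct shear f_v = P/L_w = 56.6 / 24 = 2.358 kip/in (vertical).
Torsion M = P·e = 56.6 × 6.5 = 367.9 kip·in.
Critical point at (x, y) = (3.75, 6) from centroid. f_tx = M·y/J = 3.529 kip/in; f_ty = M·x/J = 2.206 kip/in.
Resultant f_max = √[f_tx² + (f_v + f_ty)²] = √[3.529² + (2.358 + 2.206)²] = 5.769 kip/in.
Capacity per unit length: r_n/Ω = (1/2.0) × 0.6 × 60 × (0.707 × 0.5) = 6.363 kip/in.
5.769 ≤ 6.363 → adequate.

f_max ≈ 5.77 kip/in; adequate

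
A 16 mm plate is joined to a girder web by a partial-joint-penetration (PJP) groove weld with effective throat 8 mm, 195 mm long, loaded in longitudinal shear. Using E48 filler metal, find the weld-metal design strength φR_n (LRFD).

φR_n ≈ 337 kN

E48XX → F_EXX = 480 MPa.
Effective throat (given) t_e = 8 mm.
A_we = 8 × 195 = 1560 mm².
F_nw = 0.6 F_EXX = 288 MPa.
φR_n = 0.75 × 288 × 1560 × 10⁻³ = 337 kN.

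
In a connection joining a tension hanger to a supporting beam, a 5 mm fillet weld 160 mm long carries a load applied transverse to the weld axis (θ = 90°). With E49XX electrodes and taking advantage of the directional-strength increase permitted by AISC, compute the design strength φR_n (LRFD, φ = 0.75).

φR_n ≈ 187 kN

E49XX → F_EXX = 490 MPa.
t_e = 0.707 × 5 = 3.535 mm; A_we = 3.535 × 160 = 565.6 mm².
Directional factor: 1.0 + 0.5 sin^1.5(90°) = 1.5.
F_nw = 0.6 × 490 × 1.5 = 441 MPa.
φR_n = 0.75 × 441 × 565.6 × 10⁻³ = 187.1 kN.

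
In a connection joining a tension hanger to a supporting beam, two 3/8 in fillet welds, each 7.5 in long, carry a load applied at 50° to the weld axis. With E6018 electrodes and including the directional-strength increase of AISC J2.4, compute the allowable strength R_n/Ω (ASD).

E60XX → F_EXX = 60 ksi.
t_e = 0.707 × 0.375 = 0.2651 in; A_we = 0.2651 × 15 = 3.977 in².
Directional factor: 1.0 + 0.5 sin^1.5(50°) = 1.335.
F_nw = 0.6 × 60 × 1.335 = 48.07 ksi.
R_n/Ω = (48.07 × 3.977) / 2.0 = 95.58 kips.

R_n/Ω ≈ 95.6 kips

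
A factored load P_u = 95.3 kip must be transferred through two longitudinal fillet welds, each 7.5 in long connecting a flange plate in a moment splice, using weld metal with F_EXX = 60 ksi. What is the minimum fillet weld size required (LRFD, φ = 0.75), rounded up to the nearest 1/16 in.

Total weld length L = 15 in.
Required throat t_e = P_u / (φ × 0.6 F_EXX × L) = 95.3 / (0.75 × 0.6 × 60 × 15) = 0.2353 in.
Required leg w = t_e / 0.707 = 0.3328 in → use 3/8 in.

w = 3/8 in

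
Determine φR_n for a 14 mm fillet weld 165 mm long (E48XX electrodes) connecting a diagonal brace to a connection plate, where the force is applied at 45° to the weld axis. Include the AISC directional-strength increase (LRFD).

E48XX → F_EXX = 480 MPa.
t_e = 0.707 × 14 = 9.898 mm; A_we = 9.898 × 165 = 1633 mm².
Directional factor: 1.0 + 0.5 sin^1.5(45°) = 1.297.
F_nw = 0.6 × 480 × 1.297 = 373.6 MPa.
φR_n = 0.75 × 373.6 × 1633 × 10⁻³ = 457.6 kN.

φR_n ≈ 458 kN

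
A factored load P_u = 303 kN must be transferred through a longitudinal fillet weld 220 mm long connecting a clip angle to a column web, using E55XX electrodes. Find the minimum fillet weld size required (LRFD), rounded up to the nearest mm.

w = 8 mm

E55XX → F_EXX = 550 MPa.
Total weld length L = 220 mm.
Required throat t_e = P_u / (φ × 0.6 F_EXX × L) = 303 / (0.75 × 0.6 × 550 × 220 × 10⁻³) = 5.565 mm.
Required leg w = t_e / 0.707 = 7.871 mm → use 8 mm.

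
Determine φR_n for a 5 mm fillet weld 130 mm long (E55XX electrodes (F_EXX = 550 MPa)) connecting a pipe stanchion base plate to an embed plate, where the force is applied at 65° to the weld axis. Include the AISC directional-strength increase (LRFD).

φR_n ≈ 163 kN

t_e = 0.707 × 5 = 3.535 mm; A_we = 3.535 × 130 = 459.5 mm².
Directional factor: 1.0 + 0.5 sin^1.5(65°) = 1.431.
F_nw = 0.6 × 550 × 1.431 = 472.4 MPa.
φR_n = 0.75 × 472.4 × 459.5 × 10⁻³ = 162.8 kN.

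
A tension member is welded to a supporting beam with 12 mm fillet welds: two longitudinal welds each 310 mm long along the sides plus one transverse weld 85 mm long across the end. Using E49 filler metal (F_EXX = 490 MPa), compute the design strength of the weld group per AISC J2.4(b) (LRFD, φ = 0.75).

t_e = 0.707 × 12 = 8.484 mm.
R_nwl = 0.6 × 490 × 8.484 × 620 × 10⁻³ = 1546 kN (longitudinal, 2 welds).
R_nwt = 0.6 × 490 × 8.484 × 85 × 10⁻³ = 212 kN (transverse, base value).
(i) R_nwl + R_nwt = 1758 kN; (ii) 0.85 R_nwl + 1.5 R_nwt = 1633 kN.
R_n = max = 1758 kN [governs: (i)]; φR_n = 1319 kN.

φR_n ≈ 1320 kN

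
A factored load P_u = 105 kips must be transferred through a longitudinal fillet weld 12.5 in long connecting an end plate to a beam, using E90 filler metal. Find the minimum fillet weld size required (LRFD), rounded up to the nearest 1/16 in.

w = 5/16 in

E90XX → F_EXX = 90 ksi.
Total weld length L = 12.5 in.
Required throat t_e = P_u / (φ × 0.6 F_EXX × L) = 105 / (0.75 × 0.6 × 90 × 12.5) = 0.2074 in.
Required leg w = t_e / 0.707 = 0.2934 in → use 5/16 in.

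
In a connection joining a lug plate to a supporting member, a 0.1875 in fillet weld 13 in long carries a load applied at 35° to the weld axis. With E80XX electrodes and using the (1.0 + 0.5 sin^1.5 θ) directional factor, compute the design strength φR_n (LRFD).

φR_n ≈ 75.5 kip

E80XX → F_EXX = 80 ksi.
t_e = 0.707 × 0.1875 = 0.1326 in; A_we = 0.1326 × 13 = 1.723 in².
Directional factor: 1.0 + 0.5 sin^1.5(35°) = 1.217.
F_nw = 0.6 × 80 × 1.217 = 58.43 ksi.
φR_n = 0.75 × 58.43 × 1.723 = 75.51 kip.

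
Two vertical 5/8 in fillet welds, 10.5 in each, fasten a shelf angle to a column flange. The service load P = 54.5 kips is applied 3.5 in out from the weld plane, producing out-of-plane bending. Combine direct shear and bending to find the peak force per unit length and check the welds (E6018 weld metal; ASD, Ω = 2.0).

E60XX → F_EXX = 60 ksi.
L_w = 2 × 10.5 = 21 in; section modulus (unit throat) S = 2 × L²/6 = 36.75 in².
Direct shear f_v = P/L_w = 54.5/21 = 2.595 kip/in.
Moment M = P × e = 54.5 × 3.5 = 190.75 kip·in; bending f_b = M/S = 5.19 kip/in.
f_max = √(f_v² + f_b²) = √(2.595² + 5.19²) = 5.803 kip/in.
r_n/Ω = (1/2.0) × 0.6 × 60 × (0.707 × 0.625) = 7.954 kip/in → adequate.

f_max ≈ 5.8 kip/in; adequate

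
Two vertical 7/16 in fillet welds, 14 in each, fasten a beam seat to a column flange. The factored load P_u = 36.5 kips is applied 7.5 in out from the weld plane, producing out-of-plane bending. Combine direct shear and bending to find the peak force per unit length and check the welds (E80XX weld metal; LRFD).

f_max ≈ 4.39 kip/in; adequate

E80XX → F_EXX = 80 ksi.
L_w = 2 × 14 = 28 in; section modulus (unit throat) S = 2 × L²/6 = 65.33 in².
Direct shear f_v = P/L_w = 36.5/28 = 1.304 kip/in.
Moment M = P × e = 36.5 × 7.5 = 273.75 kip·in; bending f_b = M/S = 4.19 kip/in.
f_max = √(f_v² + f_b²) = √(1.304² + 4.19²) = 4.388 kip/in.
φr_n = 0.75 × 0.6 × 80 × (0.707 × 0.4375) = 11.14 kip/in → adequate.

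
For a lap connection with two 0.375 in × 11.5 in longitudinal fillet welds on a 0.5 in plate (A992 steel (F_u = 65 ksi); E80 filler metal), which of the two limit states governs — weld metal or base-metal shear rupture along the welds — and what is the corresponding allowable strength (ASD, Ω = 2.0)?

R_n/Ω ≈ 146 kip (weld metal governs)

E80XX → F_EXX = 80 ksi.
t_e = 0.707 × 0.375 = 0.2651 in; L = 23 in.
Weld metal: R_n/Ω = (1/2.0) × 0.6 × 80 × 0.2651 × 23 = 146.3 kip.
Base metal (shear rupture): R_n/Ω = (1/2.0) × 0.6 × 65 × 0.5 × 23 = 224.2 kip.
Governing: weld metal.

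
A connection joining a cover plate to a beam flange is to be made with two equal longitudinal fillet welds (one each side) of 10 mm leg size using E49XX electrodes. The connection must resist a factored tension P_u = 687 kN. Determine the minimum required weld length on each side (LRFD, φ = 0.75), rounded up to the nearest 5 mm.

E49XX → F_EXX = 490 MPa.
Throat t_e = 0.707 × 10 = 7.07 mm.
φr_n = 0.75 × 0.6 × 490 × 7.07 × 10⁻³ = 1.559 kN/mm.
L_req = P_u / φr_n = 687 / 1.559 = 440.7 mm total.
Per side: 440.7 / 2 = 220.3 mm.
Round up → use L = 225 mm on each side.

L = 225 mm on each side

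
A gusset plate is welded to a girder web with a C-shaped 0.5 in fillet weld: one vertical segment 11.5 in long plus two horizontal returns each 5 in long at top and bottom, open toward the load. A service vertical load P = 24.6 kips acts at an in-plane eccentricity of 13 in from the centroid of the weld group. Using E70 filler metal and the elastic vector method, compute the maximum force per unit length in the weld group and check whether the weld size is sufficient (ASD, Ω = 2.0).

E70XX → F_EXX = 70 ksi.
Total weld length L_w = 21.5 in. Treat welds as unit-width lines.
Centroid: x̄ = 2×5×2.5 / 21.5 = 1.163 in from the vertical weld.
Polar moment about centroid: J = I_x + I_y = [11.5³/12 + 2×5×5.75²] + [11.5×1.163² + 2(5³/12 + 5×1.337²)] = 511.6 in³.
Direct shear f_v = P/L_w = 24.6 / 21.5 = 1.144 kip/in (vertical).
Torsion M = P·e = 24.6 × 13 = 319.8 kip·in.
Critical point at (x, y) = (3.837, 5.75) from centroid. f_tx = M·y/J = 3.594 kip/in; f_ty = M·x/J = 2.398 kip/in.
Resultant f_max = √[f_tx² + (f_v + f_ty)²] = √[3.594² + (1.144 + 2.398)²] = 5.047 kip/in.
Capacity per unit length: r_n/Ω = (1/2.0) × 0.6 × 70 × (0.707 × 0.5) = 7.423 kip/in.
5.047 ≤ 7.423 → adequate.

f_max ≈ 5.05 kip/in; adequate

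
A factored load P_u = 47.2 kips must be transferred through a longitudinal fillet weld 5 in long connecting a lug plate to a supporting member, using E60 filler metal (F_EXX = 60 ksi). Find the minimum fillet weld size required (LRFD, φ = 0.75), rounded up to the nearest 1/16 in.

w = 1/2 in

Total weld length L = 5 in.
Required throat t_e = P_u / (φ × 0.6 F_EXX × L) = 47.2 / (0.75 × 0.6 × 60 × 5) = 0.3496 in.
Required leg w = t_e / 0.707 = 0.4945 in → use 1/2 in.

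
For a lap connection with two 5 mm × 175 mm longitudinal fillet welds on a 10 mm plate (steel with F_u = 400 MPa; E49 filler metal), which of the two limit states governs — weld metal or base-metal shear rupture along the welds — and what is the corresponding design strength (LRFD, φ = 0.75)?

φR_n ≈ 273 kN (weld metal governs)

E49XX → F_EXX = 490 MPa.
t_e = 0.707 × 5 = 3.535 mm; L = 350 mm.
Weld metal: φR_n = 0.75 × 0.6 × 490 × 3.535 × 350 × 10⁻³ = 272.8 kN.
Base metal (shear rupture): φR_n = 0.75 × 0.6 × 400 × 10 × 350 × 10⁻³ = 630 kN.
Governing: weld metal.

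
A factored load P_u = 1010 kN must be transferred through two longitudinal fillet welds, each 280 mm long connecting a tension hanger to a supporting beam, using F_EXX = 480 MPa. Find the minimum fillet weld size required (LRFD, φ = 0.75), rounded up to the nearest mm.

w = 12 mm

Total weld length L = 560 mm.
Required throat t_e = P_u / (φ × 0.6 F_EXX × L) = 1010 / (0.75 × 0.6 × 480 × 560 × 10⁻³) = 8.35 mm.
Required leg w = t_e / 0.707 = 11.81 mm → use 12 mm.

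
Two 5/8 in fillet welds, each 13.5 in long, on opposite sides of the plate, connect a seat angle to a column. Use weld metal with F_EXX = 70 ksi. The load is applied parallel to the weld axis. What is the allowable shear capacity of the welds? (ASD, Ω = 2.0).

Effective throat t_e = 0.707 × 0.625 = 0.4419 in.
Total length L = 27 in; A_we = 0.4419 × 27 = 11.93 in².
F_nw = 0.6 F_EXX = 0.6 × 70 = 42 ksi.
R_n = 42 × 11.93 = 501.1 kips; R_n/Ω = 501.1/2.0 = 250.5 kips.

R_n/Ω ≈ 251 kips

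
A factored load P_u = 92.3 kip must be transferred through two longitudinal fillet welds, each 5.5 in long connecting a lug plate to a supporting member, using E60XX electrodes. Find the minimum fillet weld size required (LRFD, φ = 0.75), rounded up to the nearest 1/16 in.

E60XX → F_EXX = 60 ksi.
Total weld length L = 11 in.
Required throat t_e = P_u / (φ × 0.6 F_EXX × L) = 92.3 / (0.75 × 0.6 × 60 × 11) = 0.3108 in.
Required leg w = t_e / 0.707 = 0.4396 in → use 1/2 in.

w = 1/2 in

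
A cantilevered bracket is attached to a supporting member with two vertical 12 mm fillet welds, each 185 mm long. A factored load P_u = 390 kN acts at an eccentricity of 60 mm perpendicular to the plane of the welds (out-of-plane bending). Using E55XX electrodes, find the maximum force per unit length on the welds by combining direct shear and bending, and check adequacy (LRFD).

E55XX → F_EXX = 550 MPa.
L_w = 2 × 185 = 370 mm; section modulus (unit throat) S = 2 × L²/6 = 11410 mm².
Direct shear f_v = P/L_w = 390×10³/370 = 1054 N/mm.
Moment M = P × e = 390×10³ × 60 = 23400000 N·mm; bending f_b = M/S = 2051 N/mm.
f_max = √(f_v² + f_b²) = √(1054² + 2051²) = 2306 N/mm.
φr_n = 0.75 × 0.6 × 550 × (0.707 × 12) = 2100 N/mm → NOT adequate.

f_max ≈ 2310 N/mm; NOT adequate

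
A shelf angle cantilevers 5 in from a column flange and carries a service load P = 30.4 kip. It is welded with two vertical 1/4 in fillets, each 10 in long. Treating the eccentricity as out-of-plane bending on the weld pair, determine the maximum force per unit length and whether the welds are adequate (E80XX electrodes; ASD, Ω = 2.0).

E80XX → F_EXX = 80 ksi.
L_w = 2 × 10 = 20 in; section modulus (unit throat) S = 2 × L²/6 = 33.33 in².
Direct shear f_v = P/L_w = 30.4/20 = 1.52 kip/in.
Moment M = P × e = 30.4 × 5 = 152 kip·in; bending f_b = M/S = 4.56 kip/in.
f_max = √(f_v² + f_b²) = √(1.52² + 4.56²) = 4.807 kip/in.
r_n/Ω = (1/2.0) × 0.6 × 80 × (0.707 × 0.25) = 4.242 kip/in → NOT adequate.

f_max ≈ 4.81 kip/in; NOT adequate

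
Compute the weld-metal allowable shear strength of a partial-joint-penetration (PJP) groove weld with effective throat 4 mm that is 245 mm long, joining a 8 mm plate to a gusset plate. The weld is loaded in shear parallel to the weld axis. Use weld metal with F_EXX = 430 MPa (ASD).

R_n/Ω ≈ 126 kN

Effective throat (given) t_e = 4 mm.
A_we = 4 × 245 = 980 mm².
F_nw = 0.6 F_EXX = 258 MPa.
R_n/Ω = (258 × 980) / 2.0 × 10⁻³ = 126.4 kN.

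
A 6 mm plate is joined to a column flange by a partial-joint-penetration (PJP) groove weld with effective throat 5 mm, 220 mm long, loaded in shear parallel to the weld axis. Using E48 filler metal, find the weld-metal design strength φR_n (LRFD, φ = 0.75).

E48XX → F_EXX = 480 MPa.
Effective throat (given) t_e = 5 mm.
A_we = 5 × 220 = 1100 mm².
F_nw = 0.6 F_EXX = 288 MPa.
φR_n = 0.75 × 288 × 1100 × 10⁻³ = 237.6 kN.

φR_n ≈ 238 kN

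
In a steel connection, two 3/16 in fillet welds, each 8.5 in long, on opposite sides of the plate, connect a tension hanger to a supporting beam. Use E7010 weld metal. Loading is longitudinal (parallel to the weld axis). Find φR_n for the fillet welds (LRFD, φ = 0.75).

φR_n ≈ 71 kip

E70XX → F_EXX = 70 ksi.
Effective throat t_e = 0.707 × 0.1875 = 0.1326 in.
Total length L = 17 in; A_we = 0.1326 × 17 = 2.254 in².
F_nw = 0.6 F_EXX = 0.6 × 70 = 42 ksi.
φR_n = 0.75 × 42 × 2.254 = 70.99 kip.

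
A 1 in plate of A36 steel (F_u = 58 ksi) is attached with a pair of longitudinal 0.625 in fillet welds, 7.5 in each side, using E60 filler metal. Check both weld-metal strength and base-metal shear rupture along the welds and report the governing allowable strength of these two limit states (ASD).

R_n/Ω ≈ 119 kips (weld metal governs)

E60XX → F_EXX = 60 ksi.
t_e = 0.707 × 0.625 = 0.4419 in; L = 15 in.
Weld metal: R_n/Ω = (1/2.0) × 0.6 × 60 × 0.4419 × 15 = 119.3 kips.
Base metal (shear rupture): R_n/Ω = (1/2.0) × 0.6 × 58 × 1 × 15 = 261 kips.
Governing: weld metal.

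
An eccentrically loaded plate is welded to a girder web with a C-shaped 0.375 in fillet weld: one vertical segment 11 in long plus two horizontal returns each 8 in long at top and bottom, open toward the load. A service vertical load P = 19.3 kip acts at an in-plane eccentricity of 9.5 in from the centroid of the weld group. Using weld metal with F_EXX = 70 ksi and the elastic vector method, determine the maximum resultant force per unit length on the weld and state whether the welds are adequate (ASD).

f_max ≈ 2.4 kip/in; adequate

Total weld length L_w = 27 in. Treat welds as unit-width lines.
Centroid: x̄ = 2×8×4 / 27 = 2.37 in from the vertical weld.
Polar moment about centroid: J = I_x + I_y = [11³/12 + 2×8×5.5²] + [11×2.37² + 2(8³/12 + 8×1.63²)] = 784.5 in³.
Direct shear f_v = P/L_w = 19.3 / 27 = 0.7148 kip/in (vertical).
Torsion M = P·e = 19.3 × 9.5 = 183.35 kip·in.
Critical point at (x, y) = (5.63, 5.5) from centroid. f_tx = M·y/J = 1.285 kip/in; f_ty = M·x/J = 1.316 kip/in.
Resultant f_max = √[f_tx² + (f_v + f_ty)²] = √[1.285² + (0.7148 + 1.316)²] = 2.403 kip/in.
Capacity per unit length: r_n/Ω = (1/2.0) × 0.6 × 70 × (0.707 × 0.375) = 5.568 kip/in.
2.403 ≤ 5.568 → adequate.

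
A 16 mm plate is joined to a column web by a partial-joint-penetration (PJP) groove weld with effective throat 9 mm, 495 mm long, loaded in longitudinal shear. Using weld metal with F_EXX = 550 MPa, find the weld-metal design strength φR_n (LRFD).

Effective throat (given) t_e = 9 mm.
A_we = 9 × 495 = 4455 mm².
F_nw = 0.6 F_EXX = 330 MPa.
φR_n = 0.75 × 330 × 4455 × 10⁻³ = 1103 kN.

φR_n ≈ 1100 kN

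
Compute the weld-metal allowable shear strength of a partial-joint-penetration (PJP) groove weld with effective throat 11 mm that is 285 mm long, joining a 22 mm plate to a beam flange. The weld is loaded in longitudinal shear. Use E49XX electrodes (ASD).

E49XX → F_EXX = 490 MPa.
Effective throat (given) t_e = 11 mm.
A_we = 11 × 285 = 3135 mm².
F_nw = 0.6 F_EXX = 294 MPa.
R_n/Ω = (294 × 3135) / 2.0 × 10⁻³ = 460.8 kN.

R_n/Ω ≈ 461 kN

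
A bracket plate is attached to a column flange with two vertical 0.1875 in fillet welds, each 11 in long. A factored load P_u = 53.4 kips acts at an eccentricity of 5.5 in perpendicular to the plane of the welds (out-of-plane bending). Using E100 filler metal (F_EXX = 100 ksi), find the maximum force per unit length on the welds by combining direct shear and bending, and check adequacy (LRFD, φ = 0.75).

f_max ≈ 7.68 kip/in; NOT adequate

L_w = 2 × 11 = 22 in; section modulus (unit throat) S = 2 × L²/6 = 40.33 in².
Direct shear f_v = P/L_w = 53.4/22 = 2.427 kip/in.
Moment M = P × e = 53.4 × 5.5 = 293.7 kip·in; bending f_b = M/S = 7.282 kip/in.
f_max = √(f_v² + f_b²) = √(2.427² + 7.282²) = 7.676 kip/in.
φr_n = 0.75 × 0.6 × 100 × (0.707 × 0.1875) = 5.965 kip/in → NOT adequate.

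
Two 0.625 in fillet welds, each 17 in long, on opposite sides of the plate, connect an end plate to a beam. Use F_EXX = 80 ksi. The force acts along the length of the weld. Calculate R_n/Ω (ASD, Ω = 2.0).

R_n/Ω ≈ 361 kips

Effective throat t_e = 0.707 × 0.625 = 0.4419 in.
Total length L = 34 in; A_we = 0.4419 × 34 = 15.02 in².
F_nw = 0.6 F_EXX = 0.6 × 80 = 48 ksi.
R_n = 48 × 15.02 = 721.1 kips; R_n/Ω = 721.1/2.0 = 360.6 kips.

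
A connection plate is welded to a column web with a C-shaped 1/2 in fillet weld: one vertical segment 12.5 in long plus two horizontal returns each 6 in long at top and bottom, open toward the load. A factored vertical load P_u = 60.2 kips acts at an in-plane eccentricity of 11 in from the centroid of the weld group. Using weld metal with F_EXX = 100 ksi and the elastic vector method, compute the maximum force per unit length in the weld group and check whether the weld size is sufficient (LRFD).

Total weld length L_w = 24.5 in. Treat welds as unit-width lines.
Centroid: x̄ = 2×6×3 / 24.5 = 1.469 in from the vertical weld.
Polar moment about centroid: J = I_x + I_y = [12.5³/12 + 2×6×6.25²] + [12.5×1.469² + 2(6³/12 + 6×1.531²)] = 722.6 in³.
Direct shear f_v = P/L_w = 60.2 / 24.5 = 2.457 kip/in (vertical).
Torsion M = P·e = 60.2 × 11 = 662.2 kip·in.
Critical point at (x, y) = (4.531, 6.25) from centroid. f_tx = M·y/J = 5.727 kip/in; f_ty = M·x/J = 4.152 kip/in.
Resultant f_max = √[f_tx² + (f_v + f_ty)²] = √[5.727² + (2.457 + 4.152)²] = 8.745 kip/in.
Capacity per unit length: φr_n = 0.75 × 0.6 × 100 × (0.707 × 0.5) = 15.91 kip/in.
8.745 ≤ 15.91 → adequate.

f_max ≈ 8.75 kip/in; adequate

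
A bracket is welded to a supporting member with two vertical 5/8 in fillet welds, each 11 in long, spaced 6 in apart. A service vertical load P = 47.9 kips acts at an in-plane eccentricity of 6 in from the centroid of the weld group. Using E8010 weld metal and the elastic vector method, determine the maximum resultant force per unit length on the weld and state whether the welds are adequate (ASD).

E80XX → F_EXX = 80 ksi.
Total weld length L_w = 22 in. Treat welds as unit-width lines.
Polar moment about centroid: J = 2[d³/12 + d(b/2)²] = 2[11³/12 + 11×3²] = 419.8 in³.
Direct shear f_v = P/L_w = 47.9 / 22 = 2.177 kip/in (vertical).
Torsion M = P·e = 47.9 × 6 = 287.4 kip·in.
Critical point at (x, y) = (3, 5.5) from centroid. f_tx = M·y/J = 3.765 kip/in; f_ty = M·x/J = 2.054 kip/in.
Resultant f_max = √[f_tx² + (f_v + f_ty)²] = √[3.765² + (2.177 + 2.054)²] = 5.664 kip/in.
Capacity per unit length: r_n/Ω = (1/2.0) × 0.6 × 80 × (0.707 × 0.625) = 10.6 kip/in.
5.664 ≤ 10.6 → adequate.

f_max ≈ 5.66 kip/in; adequate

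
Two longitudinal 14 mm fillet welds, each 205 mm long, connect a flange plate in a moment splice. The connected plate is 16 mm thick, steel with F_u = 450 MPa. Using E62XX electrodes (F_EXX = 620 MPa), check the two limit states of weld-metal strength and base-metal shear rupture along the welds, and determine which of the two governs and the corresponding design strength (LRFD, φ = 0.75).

t_e = 0.707 × 14 = 9.898 mm; L = 410 mm.
Weld metal: φR_n = 0.75 × 0.6 × 620 × 9.898 × 410 × 10⁻³ = 1132 kN.
Base metal (shear rupture): φR_n = 0.75 × 0.6 × 450 × 16 × 410 × 10⁻³ = 1328 kN.
Governing: weld metal.

φR_n ≈ 1130 kN (weld metal governs)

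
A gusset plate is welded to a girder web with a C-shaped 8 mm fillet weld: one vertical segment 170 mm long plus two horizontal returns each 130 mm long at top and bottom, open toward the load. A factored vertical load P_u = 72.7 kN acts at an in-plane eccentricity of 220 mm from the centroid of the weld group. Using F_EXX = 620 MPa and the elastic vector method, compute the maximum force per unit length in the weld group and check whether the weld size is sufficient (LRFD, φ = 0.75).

Total weld length L_w = 430 mm. Treat welds as unit-width lines.
Centroid: x̄ = 2×130×65 / 430 = 39.3 mm from the vertical weld.
Polar moment about centroid: J = I_x + I_y = [170³/12 + 2×130×85²] + [170×39.3² + 2(130³/12 + 130×25.7²)] = 3088000 mm³.
Direct shear f_v = P/L_w = 72.7×10³ / 430 = 169.1 N/mm (vertical).
Torsion M = P·e = 72.7×10³ × 220 = 15994000 N·mm.
Critical point at (x, y) = (90.7, 85) from centroid. f_tx = M·y/J = 440.2 N/mm; f_ty = M·x/J = 469.7 N/mm.
Resultant f_max = √[f_tx² + (f_v + f_ty)²] = √[440.2² + (169.1 + 469.7)²] = 775.8 N/mm.
Capacity per unit length: φr_n = 0.75 × 0.6 × 620 × (0.707 × 8) = 1578 N/mm.
775.8 ≤ 1578 → adequate.

f_max ≈ 776 N/mm; adequate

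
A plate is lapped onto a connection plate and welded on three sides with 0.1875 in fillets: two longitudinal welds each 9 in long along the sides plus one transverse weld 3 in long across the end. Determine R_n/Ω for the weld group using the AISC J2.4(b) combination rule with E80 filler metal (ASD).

E80XX → F_EXX = 80 ksi.
t_e = 0.707 × 0.1875 = 0.1326 in.
R_nwl = 0.6 × 80 × 0.1326 × 18 = 114.5 kips (longitudinal, 2 welds).
R_nwt = 0.6 × 80 × 0.1326 × 3 = 19.09 kips (transverse, base value).
(i) R_nwl + R_nwt = 133.6 kips; (ii) 0.85 R_nwl + 1.5 R_nwt = 126 kips.
R_n = max = 133.6 kips [governs: (i)]; R_n/Ω = 66.81 kips.

R_n/Ω ≈ 66.8 kips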